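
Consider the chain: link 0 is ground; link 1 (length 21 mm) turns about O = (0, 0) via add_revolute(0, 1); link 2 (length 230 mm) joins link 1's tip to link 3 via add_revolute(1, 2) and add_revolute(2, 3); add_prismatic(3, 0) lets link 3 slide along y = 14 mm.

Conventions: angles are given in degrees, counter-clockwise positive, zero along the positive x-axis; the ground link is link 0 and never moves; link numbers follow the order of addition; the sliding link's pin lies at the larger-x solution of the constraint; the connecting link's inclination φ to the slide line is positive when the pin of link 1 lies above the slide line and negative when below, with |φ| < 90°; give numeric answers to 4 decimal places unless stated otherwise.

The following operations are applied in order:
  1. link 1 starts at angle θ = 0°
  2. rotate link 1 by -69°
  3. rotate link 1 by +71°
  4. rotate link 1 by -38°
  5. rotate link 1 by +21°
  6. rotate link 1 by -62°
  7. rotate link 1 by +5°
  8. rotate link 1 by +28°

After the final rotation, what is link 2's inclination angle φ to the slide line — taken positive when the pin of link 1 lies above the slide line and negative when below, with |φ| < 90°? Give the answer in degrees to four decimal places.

geometry: r = 21 mm, L = 230 mm, e = 14 mm; θ starts at 0°
rotate link 1 by -69°: θ ← 0° -69° = -69°
rotate link 1 by +71°: θ ← -69° +71° = 2°
rotate link 1 by -38°: θ ← 2° -38° = -36°
rotate link 1 by +21°: θ ← -36° +21° = -15°
rotate link 1 by -62°: θ ← -15° -62° = -77°
rotate link 1 by +5°: θ ← -77° +5° = -72°
rotate link 1 by +28°: θ ← -72° +28° = -44°
h = r sin θ − e = -14.587826 − 14 = -28.587826
sin φ = h / L = -28.587826 / 230 = -0.12429489
φ = arcsin(-0.12429489) = -7.140039°

-7.1400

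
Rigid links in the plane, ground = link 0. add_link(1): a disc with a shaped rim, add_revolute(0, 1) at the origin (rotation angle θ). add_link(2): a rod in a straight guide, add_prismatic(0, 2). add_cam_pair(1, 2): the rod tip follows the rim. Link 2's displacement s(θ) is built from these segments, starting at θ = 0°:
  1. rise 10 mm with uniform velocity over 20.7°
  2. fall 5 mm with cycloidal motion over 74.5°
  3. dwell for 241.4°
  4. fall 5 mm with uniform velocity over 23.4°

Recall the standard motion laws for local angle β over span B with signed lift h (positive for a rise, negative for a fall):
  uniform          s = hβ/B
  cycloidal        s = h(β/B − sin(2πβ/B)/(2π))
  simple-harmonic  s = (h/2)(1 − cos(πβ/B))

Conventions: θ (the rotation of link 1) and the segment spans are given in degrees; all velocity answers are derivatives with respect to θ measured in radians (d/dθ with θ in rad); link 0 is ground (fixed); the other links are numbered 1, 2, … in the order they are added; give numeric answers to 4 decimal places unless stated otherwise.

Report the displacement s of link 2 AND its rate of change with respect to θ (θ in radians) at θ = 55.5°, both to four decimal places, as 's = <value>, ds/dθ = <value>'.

segment 1 (0° to 20.7°, uniform, h = 10) is passed completely: s = 0.0000 + (10) = 10.0000
θ = 55.5° falls in segment 2 (20.7° to 95.2°, cycloidal, h = -5): β = 55.5 − 20.7 = 34.8°, B = 74.5°; Δs = -5·(0.4671 − sin(2π·0.4671)/(2π)) = -2.1723; s = 10.0000 − 2.1723 = 7.8277
velocity in seg [20.7°–95.2°] (cycloidal), θ in radians: β = 34.8° = 0.6074 rad, B = 74.5° = 1.3003 rad; ds/dθ = (h/B)(1 − cos(2πβ/B)) = ((-5)/1.3003)(1 − cos(2π·0.4671)) = -7.608911 mm/rad

s = 7.8277, ds/dθ = -7.6089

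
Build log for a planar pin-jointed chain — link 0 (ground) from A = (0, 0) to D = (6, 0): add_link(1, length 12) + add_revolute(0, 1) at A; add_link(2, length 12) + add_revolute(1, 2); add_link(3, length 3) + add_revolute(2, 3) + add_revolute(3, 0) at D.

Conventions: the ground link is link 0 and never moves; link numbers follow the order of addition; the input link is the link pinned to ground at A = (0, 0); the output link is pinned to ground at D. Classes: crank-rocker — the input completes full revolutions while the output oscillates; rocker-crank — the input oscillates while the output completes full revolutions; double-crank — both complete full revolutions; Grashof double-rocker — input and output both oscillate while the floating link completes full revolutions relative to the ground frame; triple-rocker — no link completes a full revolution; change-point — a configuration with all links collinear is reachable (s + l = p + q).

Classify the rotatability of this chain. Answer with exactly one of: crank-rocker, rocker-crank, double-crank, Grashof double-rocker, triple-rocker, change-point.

lengths: ground=6, input=12, coupler=12, output=3
sorted: s=3 (shortest), l=12 (longest), p+q=18
s + l = 15 vs p + q = 18
s + l < p + q (Grashof) with shortest = output link → rocker-crank

rocker-crank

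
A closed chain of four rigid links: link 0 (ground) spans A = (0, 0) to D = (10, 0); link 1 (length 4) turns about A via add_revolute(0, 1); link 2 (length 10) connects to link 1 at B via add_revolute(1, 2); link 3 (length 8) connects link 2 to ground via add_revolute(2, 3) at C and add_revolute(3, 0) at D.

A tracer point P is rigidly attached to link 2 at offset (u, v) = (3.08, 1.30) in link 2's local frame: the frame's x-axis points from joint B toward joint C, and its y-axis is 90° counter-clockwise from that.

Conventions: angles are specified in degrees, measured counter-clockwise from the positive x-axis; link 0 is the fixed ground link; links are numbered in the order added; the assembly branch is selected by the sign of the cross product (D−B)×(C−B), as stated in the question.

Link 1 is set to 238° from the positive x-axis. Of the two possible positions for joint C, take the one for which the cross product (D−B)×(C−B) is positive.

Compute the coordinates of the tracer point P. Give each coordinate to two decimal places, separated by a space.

A=(0,0), D=(10.00,0)
B = A + 4.00·(cos238°, sin238°) = (-2.1197, -3.3922)
|BD| = 12.5854
circle(B,10.00) ∩ circle(D,8.00): a=7.7229, h=6.3526
  candidates: C₊=(3.6052,4.8069) cross=79.951; C₋=(7.0297,-7.4281) cross=-79.951
  branch + wants cross > 0 → take C=(3.6052,4.8069) (cross=79.951)
ex = (C−B)/|BC| = (0.5725,0.8199); ey = (-0.8199,0.5725)
P = B + 3.08·ex + 1.30·ey = (-1.4223,-0.1226)

-1.42 -0.12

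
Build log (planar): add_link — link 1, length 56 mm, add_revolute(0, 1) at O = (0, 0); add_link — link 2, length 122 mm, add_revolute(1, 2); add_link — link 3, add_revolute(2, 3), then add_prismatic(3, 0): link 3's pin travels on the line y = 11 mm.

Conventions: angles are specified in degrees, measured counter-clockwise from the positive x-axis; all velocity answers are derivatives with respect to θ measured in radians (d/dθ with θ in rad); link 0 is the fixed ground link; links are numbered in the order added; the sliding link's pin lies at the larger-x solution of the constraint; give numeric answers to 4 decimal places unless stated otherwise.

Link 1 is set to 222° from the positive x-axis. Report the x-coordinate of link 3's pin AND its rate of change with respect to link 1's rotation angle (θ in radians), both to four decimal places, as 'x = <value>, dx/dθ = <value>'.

geometry: r = 56 mm, L = 122 mm, e = 11 mm
crank pin P = (r cos θ, r sin θ) = (-41.616110, -37.471314)
h = r sin θ − e = -37.471314 − 11 = -48.471314
x = r cos θ + √(L² − h²) = -41.616110 + 111.957723 = 70.341613
dx/dθ = −r sin θ − h·r cos θ/√(L² − h²) (θ in radians; h = -48.471314) = 19.453910

x = 70.3416, dx/dθ = 19.4539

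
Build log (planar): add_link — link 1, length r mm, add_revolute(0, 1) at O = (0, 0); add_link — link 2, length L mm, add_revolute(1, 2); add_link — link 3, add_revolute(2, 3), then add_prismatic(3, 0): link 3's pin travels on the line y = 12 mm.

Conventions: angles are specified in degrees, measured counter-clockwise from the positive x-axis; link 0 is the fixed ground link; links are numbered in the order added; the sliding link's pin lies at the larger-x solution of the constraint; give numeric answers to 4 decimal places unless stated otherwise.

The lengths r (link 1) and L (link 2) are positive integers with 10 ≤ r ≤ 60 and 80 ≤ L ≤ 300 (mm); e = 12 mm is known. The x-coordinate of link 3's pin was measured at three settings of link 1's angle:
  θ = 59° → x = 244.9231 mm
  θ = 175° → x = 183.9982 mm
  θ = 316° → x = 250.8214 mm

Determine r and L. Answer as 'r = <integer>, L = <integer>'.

constraint per measurement: (x − r cos θ)² + (r sin θ − e)² = L²
subtracting the θ₁ and θ₂ equations cancels the r² and L² terms:
r = (x₁² − x₂²) / (2[(x₁cos θ₁ + e sin θ₁) − (x₂cos θ₂ + e sin θ₂)]) = 41.0000 → r = 41
L² = (x₁ − r cos θ₁)² + (r sin θ₁ − e)² = 50625.0051 → L = 225.0000 → L = 225
check at θ₃=316°: x = 250.8214 (printed 250.8214) ✓

r = 41, L = 225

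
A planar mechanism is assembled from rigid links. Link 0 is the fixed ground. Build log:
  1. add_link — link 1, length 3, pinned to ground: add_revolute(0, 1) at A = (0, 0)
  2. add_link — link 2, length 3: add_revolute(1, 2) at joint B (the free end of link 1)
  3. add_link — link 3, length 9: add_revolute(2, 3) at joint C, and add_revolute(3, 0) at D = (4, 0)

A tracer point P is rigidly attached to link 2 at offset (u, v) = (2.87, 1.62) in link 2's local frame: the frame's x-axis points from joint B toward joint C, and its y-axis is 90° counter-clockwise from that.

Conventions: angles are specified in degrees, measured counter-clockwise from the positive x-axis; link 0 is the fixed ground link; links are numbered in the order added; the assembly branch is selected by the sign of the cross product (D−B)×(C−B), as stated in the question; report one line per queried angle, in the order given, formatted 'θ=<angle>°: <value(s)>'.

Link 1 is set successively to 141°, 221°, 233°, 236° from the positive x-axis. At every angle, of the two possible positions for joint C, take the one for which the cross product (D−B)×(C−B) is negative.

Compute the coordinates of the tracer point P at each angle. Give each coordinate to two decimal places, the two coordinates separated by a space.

A=(0,0), D=(4.00,0)
θ=141°: B = A + 3.00·(cos141°, sin141°) = (-2.3314, 1.8880)
θ=141°: |BD| = 6.6069
θ=141°: circle(B,3.00) ∩ circle(D,9.00): a=-2.1454, h=2.0970
θ=141°:   candidates: C₊=(-3.7881,4.5106) cross=13.855; C₋=(-4.9866,0.4914) cross=-13.855
θ=141°:   branch - wants cross < 0 → take C=(-4.9866,0.4914) (cross=-13.855)
θ=141°: ex = (C−B)/|BC| = (-0.8850,-0.4655); ey = (0.4655,-0.8850)
θ=141°: P = B + 2.87·ex + 1.62·ey = (-4.1174,-0.8818)
θ=221°: B = A + 3.00·(cos221°, sin221°) = (-2.2641, -1.9682)
θ=221°: |BD| = 6.5661
θ=221°: circle(B,3.00) ∩ circle(D,9.00): a=-2.1997, h=2.0399
θ=221°:   candidates: C₊=(-4.9742,-0.6814) cross=13.394; C₋=(-3.7512,-4.5737) cross=-13.394
θ=221°:   branch - wants cross < 0 → take C=(-3.7512,-4.5737) (cross=-13.394)
θ=221°: ex = (C−B)/|BC| = (-0.4957,-0.8685); ey = (0.8685,-0.4957)
θ=221°: P = B + 2.87·ex + 1.62·ey = (-2.2798,-5.2638)
θ=233°: B = A + 3.00·(cos233°, sin233°) = (-1.8054, -2.3959)
θ=233°: |BD| = 6.2804
θ=233°: circle(B,3.00) ∩ circle(D,9.00): a=-2.5919, h=1.5106
θ=233°:   candidates: C₊=(-4.7776,-1.9883) cross=9.487; C₋=(-3.6250,-4.7811) cross=-9.487
θ=233°:   branch - wants cross < 0 → take C=(-3.6250,-4.7811) (cross=-9.487)
θ=233°: ex = (C−B)/|BC| = (-0.6065,-0.7951); ey = (0.7951,-0.6065)
θ=233°: P = B + 2.87·ex + 1.62·ey = (-2.2582,-5.6603)
θ=236°: B = A + 3.00·(cos236°, sin236°) = (-1.6776, -2.4871)
θ=236°: |BD| = 6.1984
θ=236°: circle(B,3.00) ∩ circle(D,9.00): a=-2.7087, h=1.2896
θ=236°:   candidates: C₊=(-4.6761,-2.3928) cross=7.993; C₋=(-3.6412,-4.7552) cross=-7.993
θ=236°:   branch - wants cross < 0 → take C=(-3.6412,-4.7552) (cross=-7.993)
θ=236°: ex = (C−B)/|BC| = (-0.6545,-0.7560); ey = (0.7560,-0.6545)
θ=236°: P = B + 2.87·ex + 1.62·ey = (-2.3314,-5.7173)

θ=141°: -4.12 -0.88
θ=221°: -2.28 -5.26
θ=233°: -2.26 -5.66
θ=236°: -2.33 -5.72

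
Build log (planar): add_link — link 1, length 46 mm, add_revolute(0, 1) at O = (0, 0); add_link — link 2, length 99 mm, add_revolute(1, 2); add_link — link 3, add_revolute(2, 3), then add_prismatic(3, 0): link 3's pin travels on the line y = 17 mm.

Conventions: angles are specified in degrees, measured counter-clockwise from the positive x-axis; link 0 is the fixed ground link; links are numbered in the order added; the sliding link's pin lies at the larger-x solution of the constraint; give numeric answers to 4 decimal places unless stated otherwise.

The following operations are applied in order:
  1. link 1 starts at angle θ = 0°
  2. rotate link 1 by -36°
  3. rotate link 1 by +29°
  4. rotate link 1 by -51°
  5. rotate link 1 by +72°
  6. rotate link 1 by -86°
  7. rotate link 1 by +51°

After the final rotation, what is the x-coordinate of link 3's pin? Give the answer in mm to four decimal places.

geometry: r = 46 mm, L = 99 mm, e = 17 mm; θ starts at 0°
rotate link 1 by -36°: θ ← 0° -36° = -36°
rotate link 1 by +29°: θ ← -36° +29° = -7°
rotate link 1 by -51°: θ ← -7° -51° = -58°
rotate link 1 by +72°: θ ← -58° +72° = 14°
rotate link 1 by -86°: θ ← 14° -86° = -72°
rotate link 1 by +51°: θ ← -72° +51° = -21°
crank pin P = (r cos θ, r sin θ) = (42.944700, -16.484926)
h = r sin θ − e = -16.484926 − 17 = -33.484926
x = r cos θ + √(L² − h²) = 42.944700 + 93.165228 = 136.109928

136.1099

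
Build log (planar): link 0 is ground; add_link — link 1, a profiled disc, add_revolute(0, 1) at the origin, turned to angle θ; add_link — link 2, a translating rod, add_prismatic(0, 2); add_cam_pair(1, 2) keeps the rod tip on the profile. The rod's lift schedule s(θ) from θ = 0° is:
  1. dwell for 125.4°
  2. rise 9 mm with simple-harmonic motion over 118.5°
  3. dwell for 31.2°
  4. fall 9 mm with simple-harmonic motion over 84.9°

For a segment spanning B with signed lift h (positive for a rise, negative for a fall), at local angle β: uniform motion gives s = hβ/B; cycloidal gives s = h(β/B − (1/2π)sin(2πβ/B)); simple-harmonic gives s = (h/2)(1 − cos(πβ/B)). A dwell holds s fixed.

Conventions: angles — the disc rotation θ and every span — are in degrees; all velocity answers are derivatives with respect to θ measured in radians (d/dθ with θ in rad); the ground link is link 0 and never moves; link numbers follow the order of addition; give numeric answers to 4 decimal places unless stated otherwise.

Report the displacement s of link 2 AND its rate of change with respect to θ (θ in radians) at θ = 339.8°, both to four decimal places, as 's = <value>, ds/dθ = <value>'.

seg 1 [0°–125.4°] dwell: s stays 0.0000
seg 2 [125.4°–243.9°] simple-harmonic, h=9: full span → s += 9 → s = 9.0000
seg 3 [243.9°–275.1°] dwell: s stays 9.0000
seg 4 [275.1°–360°] simple-harmonic, h=-9: θ=339.8° here. β=64.7, B=84.9. -9/2·(1 − cos(π·0.7621)) = -7.8004 → s = 1.1996
velocity in seg [275.1°–360°] (simple-harmonic), θ in radians: β = 64.7° = 1.1292 rad, B = 84.9° = 1.4818 rad; ds/dθ = (πh/(2B)) sin(πβ/B) = (π·(-9)/(2·1.4818)) sin(π·0.7621) = -6.485583 mm/rad

s = 1.1996, ds/dθ = -6.4856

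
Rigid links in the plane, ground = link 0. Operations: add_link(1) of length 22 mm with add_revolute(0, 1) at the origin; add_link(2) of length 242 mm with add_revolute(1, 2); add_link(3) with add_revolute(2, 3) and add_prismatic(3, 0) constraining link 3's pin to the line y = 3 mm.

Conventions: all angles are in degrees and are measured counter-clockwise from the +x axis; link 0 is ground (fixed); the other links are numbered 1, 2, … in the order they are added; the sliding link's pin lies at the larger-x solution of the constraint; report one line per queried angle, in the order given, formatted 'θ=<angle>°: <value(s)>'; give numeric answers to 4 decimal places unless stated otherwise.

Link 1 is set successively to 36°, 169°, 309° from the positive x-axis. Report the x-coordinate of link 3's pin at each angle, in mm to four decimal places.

geometry: r = 22 mm, L = 242 mm, e = 3 mm
θ=36°: crank pin P = (r cos θ, r sin θ) = (17.798374, 12.931276)
θ=36°: h = r sin θ − e = 12.931276 − 3 = 9.931276
θ=36°: x = r cos θ + √(L² − h²) = 17.798374 + 241.796133 = 259.594507
θ=169°: crank pin P = (r cos θ, r sin θ) = (-21.595798, 4.197798)
θ=169°: h = r sin θ − e = 4.197798 − 3 = 1.197798
θ=169°: x = r cos θ + √(L² − h²) = -21.595798 + 241.997036 = 220.401238
θ=309°: crank pin P = (r cos θ, r sin θ) = (13.845049, -17.097211)
θ=309°: h = r sin θ − e = -17.097211 − 3 = -20.097211
θ=309°: x = r cos θ + √(L² − h²) = 13.845049 + 241.164056 = 255.009105

θ=36°: 259.5945
θ=169°: 220.4012
θ=309°: 255.0091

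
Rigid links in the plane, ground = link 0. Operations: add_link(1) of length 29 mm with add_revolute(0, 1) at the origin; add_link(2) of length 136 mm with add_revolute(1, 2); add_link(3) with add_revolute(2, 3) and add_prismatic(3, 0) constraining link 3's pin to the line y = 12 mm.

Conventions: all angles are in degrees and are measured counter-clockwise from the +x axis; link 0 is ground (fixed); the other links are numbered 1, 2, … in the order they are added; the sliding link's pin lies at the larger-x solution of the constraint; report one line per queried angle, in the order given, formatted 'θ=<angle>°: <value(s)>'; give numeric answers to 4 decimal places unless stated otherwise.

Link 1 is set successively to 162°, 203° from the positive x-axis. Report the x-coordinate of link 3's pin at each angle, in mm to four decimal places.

geometry: r = 29 mm, L = 136 mm, e = 12 mm
θ=162°: crank pin P = (r cos θ, r sin θ) = (-27.580639, 8.961493)
θ=162°: h = r sin θ − e = 8.961493 − 12 = -3.038507
θ=162°: x = r cos θ + √(L² − h²) = -27.580639 + 135.966053 = 108.385414
θ=203°: crank pin P = (r cos θ, r sin θ) = (-26.694641, -11.331203)
θ=203°: h = r sin θ − e = -11.331203 − 12 = -23.331203
θ=203°: x = r cos θ + √(L² − h²) = -26.694641 + 133.983786 = 107.289146

θ=162°: 108.3854
θ=203°: 107.2891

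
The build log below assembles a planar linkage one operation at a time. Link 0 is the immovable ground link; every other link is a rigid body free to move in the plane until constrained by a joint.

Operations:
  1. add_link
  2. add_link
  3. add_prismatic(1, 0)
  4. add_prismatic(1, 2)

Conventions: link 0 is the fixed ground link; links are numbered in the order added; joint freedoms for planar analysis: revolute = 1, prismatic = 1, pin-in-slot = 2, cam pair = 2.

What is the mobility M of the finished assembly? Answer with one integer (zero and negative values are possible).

L=1 J1=0 J2=0
add link → L=2 J1=0 J2=0
add link → L=3 J1=0 J2=0
P@1,0 dof=1 J1 → L=3 J1=1 J2=0
P@1,2 dof=1 J1 → L=3 J1=2 J2=0
M=3(L−1)−2J1−J2=3·2−2·2−0=2

M = 2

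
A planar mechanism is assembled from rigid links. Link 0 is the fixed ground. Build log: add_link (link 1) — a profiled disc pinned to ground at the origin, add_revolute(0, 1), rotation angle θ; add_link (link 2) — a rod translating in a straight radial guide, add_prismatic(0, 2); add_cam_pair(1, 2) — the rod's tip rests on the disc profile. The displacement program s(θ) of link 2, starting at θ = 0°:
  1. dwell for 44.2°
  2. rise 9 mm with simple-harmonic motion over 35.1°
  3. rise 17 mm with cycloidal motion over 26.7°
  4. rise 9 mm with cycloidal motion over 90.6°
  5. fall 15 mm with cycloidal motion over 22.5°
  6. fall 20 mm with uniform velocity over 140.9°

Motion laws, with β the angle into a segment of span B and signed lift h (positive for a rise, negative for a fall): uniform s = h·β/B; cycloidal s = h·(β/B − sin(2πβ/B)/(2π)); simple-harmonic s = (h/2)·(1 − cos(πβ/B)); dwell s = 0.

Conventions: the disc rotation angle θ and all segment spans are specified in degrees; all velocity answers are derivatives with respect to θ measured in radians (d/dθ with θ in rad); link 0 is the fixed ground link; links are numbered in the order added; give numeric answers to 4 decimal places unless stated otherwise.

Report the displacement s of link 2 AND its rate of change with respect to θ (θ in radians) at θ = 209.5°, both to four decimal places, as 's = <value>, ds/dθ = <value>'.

seg 1 [0°–44.2°] dwell: s stays 0.0000
seg 2 [44.2°–79.3°] simple-harmonic, h=9: full span → s += 9 → s = 9.0000
seg 3 [79.3°–106°] cycloidal, h=17: full span → s += 17 → s = 26.0000
seg 4 [106°–196.6°] cycloidal, h=9: full span → s += 9 → s = 35.0000
seg 5 [196.6°–219.1°] cycloidal, h=-15: θ=209.5° here. β=12.9, B=22.5. -15·(0.5733 − sin(2π·0.5733)/(2π)) = -9.6615 → s = 25.3385
velocity in seg [196.6°–219.1°] (cycloidal), θ in radians: β = 12.9° = 0.2251 rad, B = 22.5° = 0.3927 rad; ds/dθ = (h/B)(1 − cos(2πβ/B)) = ((-15)/0.3927)(1 − cos(2π·0.5733)) = -72.410855 mm/rad

s = 25.3385, ds/dθ = -72.4109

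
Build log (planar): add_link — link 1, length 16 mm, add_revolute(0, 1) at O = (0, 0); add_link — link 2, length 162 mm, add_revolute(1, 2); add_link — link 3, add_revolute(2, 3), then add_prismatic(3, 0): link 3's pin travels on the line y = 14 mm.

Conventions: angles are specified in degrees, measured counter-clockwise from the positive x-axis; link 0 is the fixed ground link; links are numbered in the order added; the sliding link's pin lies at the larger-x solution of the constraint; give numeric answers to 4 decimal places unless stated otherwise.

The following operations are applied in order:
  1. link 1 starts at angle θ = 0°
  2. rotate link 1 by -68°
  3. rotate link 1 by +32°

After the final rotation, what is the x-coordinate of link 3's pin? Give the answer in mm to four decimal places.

geometry: r = 16 mm, L = 162 mm, e = 14 mm; θ starts at 0°
rotate link 1 by -68°: θ ← 0° -68° = -68°
rotate link 1 by +32°: θ ← -68° +32° = -36°
crank pin P = (r cos θ, r sin θ) = (12.944272, -9.404564)
h = r sin θ − e = -9.404564 − 14 = -23.404564
x = r cos θ + √(L² − h²) = 12.944272 + 160.300425 = 173.244697

173.2447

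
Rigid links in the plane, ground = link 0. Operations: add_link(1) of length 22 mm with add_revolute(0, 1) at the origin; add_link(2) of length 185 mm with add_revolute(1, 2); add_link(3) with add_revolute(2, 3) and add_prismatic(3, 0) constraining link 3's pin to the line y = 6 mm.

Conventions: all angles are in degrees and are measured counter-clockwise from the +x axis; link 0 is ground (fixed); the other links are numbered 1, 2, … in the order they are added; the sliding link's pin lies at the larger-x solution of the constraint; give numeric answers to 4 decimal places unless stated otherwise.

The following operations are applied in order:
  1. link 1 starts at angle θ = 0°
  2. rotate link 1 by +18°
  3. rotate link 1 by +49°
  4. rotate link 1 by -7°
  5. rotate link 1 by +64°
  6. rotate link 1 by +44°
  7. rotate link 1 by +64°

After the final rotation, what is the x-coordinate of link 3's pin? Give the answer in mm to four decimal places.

geometry: r = 22 mm, L = 185 mm, e = 6 mm; θ starts at 0°
rotate link 1 by +18°: θ ← 0° +18° = 18°
rotate link 1 by +49°: θ ← 18° +49° = 67°
rotate link 1 by -7°: θ ← 67° -7° = 60°
rotate link 1 by +64°: θ ← 60° +64° = 124°
rotate link 1 by +44°: θ ← 124° +44° = 168°
rotate link 1 by +64°: θ ← 168° +64° = 232°
crank pin P = (r cos θ, r sin θ) = (-13.544552, -17.336237)
h = r sin θ − e = -17.336237 − 6 = -23.336237
x = r cos θ + √(L² − h²) = -13.544552 + 183.522260 = 169.977708

169.9777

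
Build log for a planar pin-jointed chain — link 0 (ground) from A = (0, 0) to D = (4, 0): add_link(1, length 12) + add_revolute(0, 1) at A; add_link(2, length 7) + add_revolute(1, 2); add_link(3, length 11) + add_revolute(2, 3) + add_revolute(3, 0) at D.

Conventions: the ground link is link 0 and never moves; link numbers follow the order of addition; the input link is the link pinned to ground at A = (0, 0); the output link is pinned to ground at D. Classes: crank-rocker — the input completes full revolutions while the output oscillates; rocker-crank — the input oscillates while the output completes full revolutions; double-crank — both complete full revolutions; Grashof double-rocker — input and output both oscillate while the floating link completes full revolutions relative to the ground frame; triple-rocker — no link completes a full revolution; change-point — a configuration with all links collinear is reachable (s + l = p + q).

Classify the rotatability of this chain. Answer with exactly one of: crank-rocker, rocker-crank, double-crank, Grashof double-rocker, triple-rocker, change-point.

lengths: ground=4, input=12, coupler=7, output=11
sorted: s=4 (shortest), l=12 (longest), p+q=18
s + l = 16 vs p + q = 18
s + l < p + q (Grashof) with shortest = ground link → double-crank

double-crank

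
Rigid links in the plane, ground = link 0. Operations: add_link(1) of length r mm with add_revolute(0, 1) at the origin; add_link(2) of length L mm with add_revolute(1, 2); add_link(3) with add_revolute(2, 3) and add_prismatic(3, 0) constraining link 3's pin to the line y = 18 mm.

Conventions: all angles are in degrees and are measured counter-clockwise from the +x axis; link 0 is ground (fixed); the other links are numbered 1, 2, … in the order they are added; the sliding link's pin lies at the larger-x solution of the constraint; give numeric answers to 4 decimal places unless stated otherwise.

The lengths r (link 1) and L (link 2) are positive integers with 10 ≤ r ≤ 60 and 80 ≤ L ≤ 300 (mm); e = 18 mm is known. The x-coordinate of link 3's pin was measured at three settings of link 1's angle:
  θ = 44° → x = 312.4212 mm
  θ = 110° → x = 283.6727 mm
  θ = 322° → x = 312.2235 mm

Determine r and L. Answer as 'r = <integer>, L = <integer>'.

constraint per measurement: (x − r cos θ)² + (r sin θ − e)² = L²
subtracting the θ₁ and θ₂ equations cancels the r² and L² terms:
r = (x₁² − x₂²) / (2[(x₁cos θ₁ + e sin θ₁) − (x₂cos θ₂ + e sin θ₂)]) = 27.0000 → r = 27
L² = (x₁ − r cos θ₁)² + (r sin θ₁ − e)² = 85849.0001 → L = 293.0000 → L = 293
check at θ₃=322°: x = 312.2235 (printed 312.2235) ✓

r = 27, L = 293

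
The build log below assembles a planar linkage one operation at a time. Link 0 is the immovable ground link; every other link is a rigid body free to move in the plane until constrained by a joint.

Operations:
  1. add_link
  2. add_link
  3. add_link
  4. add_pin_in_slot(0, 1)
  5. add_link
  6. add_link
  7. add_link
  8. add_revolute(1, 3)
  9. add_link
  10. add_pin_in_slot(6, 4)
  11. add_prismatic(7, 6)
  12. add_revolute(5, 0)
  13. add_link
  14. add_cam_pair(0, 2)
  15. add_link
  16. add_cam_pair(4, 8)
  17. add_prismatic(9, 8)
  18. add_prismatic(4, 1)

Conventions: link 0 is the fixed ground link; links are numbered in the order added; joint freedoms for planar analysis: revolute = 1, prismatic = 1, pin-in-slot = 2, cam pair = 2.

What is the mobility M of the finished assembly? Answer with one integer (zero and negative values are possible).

ground; <1,0,0>
#1 <2,0,0>
#2 <3,0,0>
#3 <4,0,0>
PS:0↔1 J2 <4,0,1>
#4 <5,0,1>
#5 <6,0,1>
#6 <7,0,1>
R:1↔3 J1 <7,1,1>
#7 <8,1,1>
PS:6↔4 J2 <8,1,2>
P:7↔6 J1 <8,2,2>
R:5↔0 J1 <8,3,2>
#8 <9,3,2>
C:0↔2 J2 <9,3,3>
#9 <10,3,3>
C:4↔8 J2 <10,3,4>
P:9↔8 J1 <10,4,4>
P:4↔1 J1 <10,5,4>
3×9 − 2×5 − 1×4 = 13

M = 13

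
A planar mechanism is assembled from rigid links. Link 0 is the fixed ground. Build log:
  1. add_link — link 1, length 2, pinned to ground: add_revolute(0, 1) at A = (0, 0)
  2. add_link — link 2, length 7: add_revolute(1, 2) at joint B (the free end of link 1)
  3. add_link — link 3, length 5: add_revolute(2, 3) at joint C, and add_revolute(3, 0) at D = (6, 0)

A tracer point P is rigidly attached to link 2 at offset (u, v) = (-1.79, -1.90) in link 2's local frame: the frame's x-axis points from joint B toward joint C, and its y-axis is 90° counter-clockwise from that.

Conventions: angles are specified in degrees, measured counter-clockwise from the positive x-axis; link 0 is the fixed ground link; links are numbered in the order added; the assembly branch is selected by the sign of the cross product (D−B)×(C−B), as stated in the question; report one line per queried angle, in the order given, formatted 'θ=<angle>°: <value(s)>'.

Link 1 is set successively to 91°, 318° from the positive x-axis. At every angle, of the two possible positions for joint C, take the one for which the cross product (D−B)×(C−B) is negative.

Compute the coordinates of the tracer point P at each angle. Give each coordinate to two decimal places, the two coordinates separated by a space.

A=(0,0), D=(6.00,0)
θ=91°: B = A + 2.00·(cos91°, sin91°) = (-0.0349, 1.9997)
θ=91°: |BD| = 6.3576
θ=91°: circle(B,7.00) ∩ circle(D,5.00): a=5.0663, h=4.8304
θ=91°:   candidates: C₊=(6.2936,4.9914) cross=30.710; C₋=(3.2549,-4.1791) cross=-30.710
θ=91°:   branch - wants cross < 0 → take C=(3.2549,-4.1791) (cross=-30.710)
θ=91°: ex = (C−B)/|BC| = (0.4700,-0.8827); ey = (0.8827,0.4700)
θ=91°: P = B + -1.79·ex + -1.90·ey = (-2.5533,2.6867)
θ=318°: B = A + 2.00·(cos318°, sin318°) = (1.4863, -1.3383)
θ=318°: |BD| = 4.7079
θ=318°: circle(B,7.00) ∩ circle(D,5.00): a=4.9029, h=4.9962
θ=318°:   candidates: C₊=(4.7667,4.8455) cross=23.522; C₋=(7.6071,-4.7347) cross=-23.522
θ=318°:   branch - wants cross < 0 → take C=(7.6071,-4.7347) (cross=-23.522)
θ=318°: ex = (C−B)/|BC| = (0.8744,-0.4852); ey = (0.4852,0.8744)
θ=318°: P = B + -1.79·ex + -1.90·ey = (-1.0008,-2.1311)

θ=91°: -2.55 2.69
θ=318°: -1.00 -2.13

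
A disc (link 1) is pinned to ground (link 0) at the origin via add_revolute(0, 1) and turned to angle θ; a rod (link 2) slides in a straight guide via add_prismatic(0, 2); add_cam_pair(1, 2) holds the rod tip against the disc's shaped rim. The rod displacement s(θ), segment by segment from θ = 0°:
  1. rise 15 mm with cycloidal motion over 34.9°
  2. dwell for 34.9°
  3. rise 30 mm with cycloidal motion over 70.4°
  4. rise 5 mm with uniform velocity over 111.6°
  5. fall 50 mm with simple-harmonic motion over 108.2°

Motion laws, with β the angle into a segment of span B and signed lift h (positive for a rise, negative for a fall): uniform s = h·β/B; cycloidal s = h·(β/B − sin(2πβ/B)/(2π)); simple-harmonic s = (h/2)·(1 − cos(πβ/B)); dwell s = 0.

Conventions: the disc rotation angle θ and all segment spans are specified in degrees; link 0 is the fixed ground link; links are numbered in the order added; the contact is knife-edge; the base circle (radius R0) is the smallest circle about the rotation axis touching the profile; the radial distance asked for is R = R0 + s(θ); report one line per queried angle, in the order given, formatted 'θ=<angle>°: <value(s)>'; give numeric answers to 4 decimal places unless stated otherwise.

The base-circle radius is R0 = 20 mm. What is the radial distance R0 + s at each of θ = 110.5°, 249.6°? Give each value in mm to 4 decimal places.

segment 1 (0° to 34.9°, cycloidal, h = 15) is passed completely: s = 0.0000 + (15) = 15.0000
segment 2 (34.9° to 69.8°, dwell): s unchanged at 15.0000
θ = 110.5° falls in segment 3 (69.8° to 140.2°, cycloidal, h = 30): β = 110.5 − 69.8 = 40.7°, B = 70.4°; Δs = 30·(0.5781 − sin(2π·0.5781)/(2π)) = 19.5945; s = 15.0000 + 19.5945 = 34.5945
segment 3 (69.8° to 140.2°, cycloidal, h = 30) is passed completely: s = 15.0000 + (30) = 45.0000
θ = 249.6° falls in segment 4 (140.2° to 251.8°, uniform, h = 5): β = 249.6 − 140.2 = 109.4°, B = 111.6°; Δs = 5·109.4/111.6 = 4.9014; s = 45.0000 + 4.9014 = 49.9014
θ=110.5°: R = R0 + s = 20 + 34.5945 = 54.5945
θ=249.6°: R = R0 + s = 20 + 49.9014 = 69.9014

θ=110.5°: 54.5945
θ=249.6°: 69.9014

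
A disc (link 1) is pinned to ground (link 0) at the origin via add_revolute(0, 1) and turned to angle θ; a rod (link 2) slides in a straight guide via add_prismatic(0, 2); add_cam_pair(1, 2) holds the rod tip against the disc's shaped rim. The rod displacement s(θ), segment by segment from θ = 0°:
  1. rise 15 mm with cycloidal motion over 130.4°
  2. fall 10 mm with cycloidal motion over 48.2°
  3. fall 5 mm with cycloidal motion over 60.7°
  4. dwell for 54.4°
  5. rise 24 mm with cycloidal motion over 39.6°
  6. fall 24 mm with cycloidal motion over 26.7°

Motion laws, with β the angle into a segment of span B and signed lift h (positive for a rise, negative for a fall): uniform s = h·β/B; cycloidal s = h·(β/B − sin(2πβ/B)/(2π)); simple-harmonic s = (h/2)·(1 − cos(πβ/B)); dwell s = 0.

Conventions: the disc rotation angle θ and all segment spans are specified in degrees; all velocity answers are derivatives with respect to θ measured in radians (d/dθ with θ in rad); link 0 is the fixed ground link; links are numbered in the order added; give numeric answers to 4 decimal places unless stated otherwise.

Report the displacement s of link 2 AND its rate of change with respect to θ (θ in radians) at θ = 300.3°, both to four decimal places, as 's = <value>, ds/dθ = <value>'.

segment 1 (0° to 130.4°, cycloidal, h = 15) is passed completely: s = 0.0000 + (15) = 15.0000
segment 2 (130.4° to 178.6°, cycloidal, h = -10) is passed completely: s = 15.0000 + (-10) = 5.0000
segment 3 (178.6° to 239.3°, cycloidal, h = -5) is passed completely: s = 5.0000 + (-5) = 0.0000
segment 4 (239.3° to 293.7°, dwell): s unchanged at 0.0000
θ = 300.3° falls in segment 5 (293.7° to 333.3°, cycloidal, h = 24): β = 300.3 − 293.7 = 6.6°, B = 39.6°; Δs = 24·(0.1667 − sin(2π·0.1667)/(2π)) = 0.6920; s = 0.0000 + 0.6920 = 0.6920
velocity in seg [293.7°–333.3°] (cycloidal), θ in radians: β = 6.6° = 0.1152 rad, B = 39.6° = 0.6912 rad; ds/dθ = (h/B)(1 − cos(2πβ/B)) = (24/0.6912)(1 − cos(2π·0.1667)) = 17.362357 mm/rad

s = 0.6920, ds/dθ = 17.3624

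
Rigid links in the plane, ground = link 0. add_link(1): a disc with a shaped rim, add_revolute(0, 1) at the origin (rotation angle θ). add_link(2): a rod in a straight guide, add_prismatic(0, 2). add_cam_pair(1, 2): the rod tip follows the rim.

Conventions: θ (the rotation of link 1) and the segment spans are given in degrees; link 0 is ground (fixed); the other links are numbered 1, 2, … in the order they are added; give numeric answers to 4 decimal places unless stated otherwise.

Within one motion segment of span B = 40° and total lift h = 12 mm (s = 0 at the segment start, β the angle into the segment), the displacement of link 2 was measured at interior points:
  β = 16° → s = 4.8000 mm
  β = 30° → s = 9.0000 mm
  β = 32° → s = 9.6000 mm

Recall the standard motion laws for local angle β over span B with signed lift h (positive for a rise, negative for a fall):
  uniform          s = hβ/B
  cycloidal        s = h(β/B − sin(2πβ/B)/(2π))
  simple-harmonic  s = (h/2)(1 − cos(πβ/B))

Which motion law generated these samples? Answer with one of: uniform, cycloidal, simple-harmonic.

candidates at β/B = r: uniform s = h·r (linear in β); cycloidal s = h·(r − sin(2πr)/(2π)); simple-harmonic s = (h/2)(1 − cos(πr))
β=16°: printed 4.8000 | uniform 4.8000, cycloidal 3.6774, simple-harmonic 4.1459
β=30°: printed 9.0000 | uniform 9.0000, cycloidal 10.9099, simple-harmonic 10.2426
β=32°: printed 9.6000 | uniform 9.6000, cycloidal 11.4164, simple-harmonic 10.8541
only one law matches every sample → uniform

uniform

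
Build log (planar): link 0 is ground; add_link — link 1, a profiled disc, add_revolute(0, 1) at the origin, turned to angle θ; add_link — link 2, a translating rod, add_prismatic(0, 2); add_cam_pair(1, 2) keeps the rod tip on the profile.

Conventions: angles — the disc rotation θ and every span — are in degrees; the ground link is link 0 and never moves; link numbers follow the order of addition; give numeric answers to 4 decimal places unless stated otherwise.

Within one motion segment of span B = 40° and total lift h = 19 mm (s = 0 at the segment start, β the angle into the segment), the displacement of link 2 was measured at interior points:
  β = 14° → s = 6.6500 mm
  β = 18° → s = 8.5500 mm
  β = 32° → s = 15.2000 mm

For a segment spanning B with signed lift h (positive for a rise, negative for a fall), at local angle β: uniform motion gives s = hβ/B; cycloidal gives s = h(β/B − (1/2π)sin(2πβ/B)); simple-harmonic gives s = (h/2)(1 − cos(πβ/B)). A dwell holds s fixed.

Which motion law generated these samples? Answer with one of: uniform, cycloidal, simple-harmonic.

candidates at β/B = r: uniform s = h·r (linear in β); cycloidal s = h·(r − sin(2πr)/(2π)); simple-harmonic s = (h/2)(1 − cos(πr))
β=14°: printed 6.6500 | uniform 6.6500, cycloidal 4.2036, simple-harmonic 5.1871
β=18°: printed 8.5500 | uniform 8.5500, cycloidal 7.6155, simple-harmonic 8.0139
β=32°: printed 15.2000 | uniform 15.2000, cycloidal 18.0759, simple-harmonic 17.1857
only one law matches every sample → uniform

uniform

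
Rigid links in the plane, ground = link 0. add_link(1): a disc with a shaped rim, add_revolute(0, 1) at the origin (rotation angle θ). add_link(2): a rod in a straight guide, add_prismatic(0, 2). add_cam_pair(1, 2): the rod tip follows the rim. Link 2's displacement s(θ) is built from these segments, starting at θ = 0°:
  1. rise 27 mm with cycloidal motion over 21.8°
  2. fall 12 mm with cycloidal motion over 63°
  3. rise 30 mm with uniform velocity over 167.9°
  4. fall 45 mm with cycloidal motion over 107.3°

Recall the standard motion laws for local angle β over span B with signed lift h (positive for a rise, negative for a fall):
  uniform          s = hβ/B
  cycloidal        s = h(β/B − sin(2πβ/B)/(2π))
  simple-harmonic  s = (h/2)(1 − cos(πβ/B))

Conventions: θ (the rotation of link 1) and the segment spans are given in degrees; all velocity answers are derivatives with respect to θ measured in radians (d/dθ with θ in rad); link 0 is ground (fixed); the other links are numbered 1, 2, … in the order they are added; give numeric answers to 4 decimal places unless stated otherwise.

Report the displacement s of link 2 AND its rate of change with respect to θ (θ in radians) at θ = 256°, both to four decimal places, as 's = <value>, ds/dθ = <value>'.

segment 1 (0° to 21.8°, cycloidal, h = 27) is passed completely: s = 0.0000 + (27) = 27.0000
segment 2 (21.8° to 84.8°, cycloidal, h = -12) is passed completely: s = 27.0000 + (-12) = 15.0000
segment 3 (84.8° to 252.7°, uniform, h = 30) is passed completely: s = 15.0000 + (30) = 45.0000
θ = 256° falls in segment 4 (252.7° to 360°, cycloidal, h = -45): β = 256 − 252.7 = 3.3°, B = 107.3°; Δs = -45·(0.0308 − sin(2π·0.0308)/(2π)) = -0.0086; s = 45.0000 − 0.0086 = 44.9914
velocity in seg [252.7°–360°] (cycloidal), θ in radians: β = 3.3° = 0.0576 rad, B = 107.3° = 1.8727 rad; ds/dθ = (h/B)(1 − cos(2πβ/B)) = ((-45)/1.8727)(1 − cos(2π·0.0308)) = -0.447241 mm/rad

s = 44.9914, ds/dθ = -0.4472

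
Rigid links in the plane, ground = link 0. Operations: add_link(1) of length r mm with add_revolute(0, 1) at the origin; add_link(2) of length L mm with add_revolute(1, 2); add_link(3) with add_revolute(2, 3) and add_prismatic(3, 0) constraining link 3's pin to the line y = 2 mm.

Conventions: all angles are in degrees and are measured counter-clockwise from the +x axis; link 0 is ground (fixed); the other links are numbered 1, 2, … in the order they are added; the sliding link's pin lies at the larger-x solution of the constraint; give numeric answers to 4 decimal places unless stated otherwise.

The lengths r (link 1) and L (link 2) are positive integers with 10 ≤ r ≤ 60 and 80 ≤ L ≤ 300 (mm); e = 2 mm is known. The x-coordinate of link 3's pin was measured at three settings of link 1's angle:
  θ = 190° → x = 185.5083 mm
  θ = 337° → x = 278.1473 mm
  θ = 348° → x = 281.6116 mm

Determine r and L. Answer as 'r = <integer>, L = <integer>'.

constraint per measurement: (x − r cos θ)² + (r sin θ − e)² = L²
subtracting the θ₁ and θ₂ equations cancels the r² and L² terms:
r = (x₁² − x₂²) / (2[(x₁cos θ₁ + e sin θ₁) − (x₂cos θ₂ + e sin θ₂)]) = 49.0000 → r = 49
L² = (x₁ − r cos θ₁)² + (r sin θ₁ − e)² = 54755.9856 → L = 234.0000 → L = 234
check at θ₃=348°: x = 281.6116 (printed 281.6116) ✓

r = 49, L = 234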